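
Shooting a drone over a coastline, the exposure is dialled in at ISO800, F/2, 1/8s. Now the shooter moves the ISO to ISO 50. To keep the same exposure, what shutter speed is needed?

2 s

ISO: 800 → 400 → 200 → 100 → 50 — 4 stops lower (darker).
Need 4 stops brighter from the shutter speed: 1/8 → 1/4 → 1/2 → 1 → 2.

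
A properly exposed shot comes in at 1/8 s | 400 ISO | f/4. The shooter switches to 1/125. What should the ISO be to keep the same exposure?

ISO 6400

Shutter speed: 1/8 → 1/15 → 1/30 → 1/60 → 1/125 — 4 stops faster (darker).
Need 4 stops brighter from the ISO: 400 → 800 → 1600 → 3200 → 6400.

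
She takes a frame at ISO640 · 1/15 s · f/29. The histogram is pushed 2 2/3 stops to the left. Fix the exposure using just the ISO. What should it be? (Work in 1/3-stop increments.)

ISO 4000

Underexposed by 2 2/3 stops → need 2 2/3 stops brighter.
ISO: 640 → 800 → 1000 → 1250 → 1600 → 2000 → 2500 → 3200 → 4000.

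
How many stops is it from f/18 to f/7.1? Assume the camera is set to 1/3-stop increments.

2 2/3 stops

f/18 → f/16 → f/14 → f/13 → f/11 → f/10 → f/9 → f/8 → f/7.1 — count the steps: 8 third-stops = 2 2/3 stops.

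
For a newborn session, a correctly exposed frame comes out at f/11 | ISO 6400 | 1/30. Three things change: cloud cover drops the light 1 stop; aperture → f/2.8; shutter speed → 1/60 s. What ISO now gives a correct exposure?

Scene light: 1 stop darker.
Aperture: f/11 → f/8 → f/5.6 → f/4 → f/2.8 — 4 stops larger aperture (brighter).
Shutter speed: 1/30 → 1/60 — 1 stop shorter (darker).
Net so far: 2 stops brighter. ISO: 6400 → 3200 → 1600.

ISO 1600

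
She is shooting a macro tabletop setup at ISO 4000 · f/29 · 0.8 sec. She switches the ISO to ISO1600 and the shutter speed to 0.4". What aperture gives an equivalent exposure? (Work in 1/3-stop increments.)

f/13

ISO: 4000 → 3200 → 2500 → 2000 → 1600 — 1 1/3 stops dropped (darker).
Shutter speed: 0.8 → 0.6 → 0.5 → 0.4 — 1 stop shorter (darker).
Net change so far: 2 1/3 stops darker. Offset with the aperture: f/29 → f/25 → f/22 → f/20 → f/18 → f/16 → f/14 → f/13.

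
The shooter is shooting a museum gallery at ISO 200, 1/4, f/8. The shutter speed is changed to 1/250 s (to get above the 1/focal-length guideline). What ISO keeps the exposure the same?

Shutter speed: 1/4 → 1/8 → 1/15 → 1/30 → 1/60 → 1/125 → 1/250 — 6 stops faster (darker).
Need 6 stops brighter from the ISO: 200 → 400 → 800 → 1600 → 3200 → 6400 → 12800.

ISO 12800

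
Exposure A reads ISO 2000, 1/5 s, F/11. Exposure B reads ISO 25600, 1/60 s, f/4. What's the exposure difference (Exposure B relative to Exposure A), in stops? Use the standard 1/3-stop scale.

Aperture: f/11 → f/10 → f/9 → f/8 → f/7.1 → f/6.3 → f/5.6 → f/5 → f/4.5 → f/4 — 3 stops opened up (brighter).
Shutter speed: 1/5 → 1/6 → 1/8 → 1/10 → 1/13 → 1/15 → 1/20 → 1/25 → 1/30 → 1/40 → 1/50 → 1/60 — 3 2/3 stops shorter (darker).
ISO: 2000 → 2500 → 3200 → 4000 → 5000 → 6400 → 8000 → 10000 → 12800 → 16000 → 20000 → 25600 — 3 2/3 stops higher (brighter).
Net: +3 −3 2/3 +3 2/3 = +3 stops.

3 stops brighter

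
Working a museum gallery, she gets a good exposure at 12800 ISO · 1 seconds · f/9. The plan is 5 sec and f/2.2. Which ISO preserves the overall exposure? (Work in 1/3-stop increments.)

ISO 160

Shutter speed: 1 → 1.3 → 1.6 → 2 → 2.5 → 3.2 → 4 → 5 — 2 1/3 stops slower (brighter).
Aperture: f/9 → f/8 → f/7.1 → f/6.3 → f/5.6 → f/5 → f/4.5 → f/4 → f/3.5 → f/3.2 → f/2.8 → f/2.5 → f/2.2 — 4 stops larger aperture (brighter).
Net change so far: 6 1/3 stops brighter. Offset with the ISO: 12800 → 10000 → 8000 → 6400 → 5000 → 4000 → 3200 → 2500 → 2000 → 1600 → 1250 → 1000 → 800 → 640 → 500 → 400 → 320 → 250 → 200 → 160.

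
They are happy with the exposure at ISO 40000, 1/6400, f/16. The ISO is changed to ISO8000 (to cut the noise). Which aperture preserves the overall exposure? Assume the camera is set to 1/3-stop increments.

f/7.1

ISO: 40000 → 32000 → 25600 → 20000 → 16000 → 12800 → 10000 → 8000 — 2 1/3 stops dropped (darker).
Need 2 1/3 stops brighter from the aperture: f/16 → f/14 → f/13 → f/11 → f/10 → f/9 → f/8 → f/7.1.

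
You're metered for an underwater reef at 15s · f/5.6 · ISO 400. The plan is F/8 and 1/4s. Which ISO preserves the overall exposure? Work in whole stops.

ISO 51200

Aperture: f/5.6 → f/8 — 1 stop stopped down (darker).
Shutter speed: 15 → 8 → 4 → 2 → 1 → 1/2 → 1/4 — 6 stops shorter (darker).
Net change so far: 7 stops darker. Offset with the ISO: 400 → 800 → 1600 → 3200 → 6400 → 12800 → 25600 → 51200.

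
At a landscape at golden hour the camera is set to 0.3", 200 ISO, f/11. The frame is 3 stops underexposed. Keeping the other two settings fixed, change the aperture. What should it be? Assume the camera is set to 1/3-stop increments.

f/4

Underexposed by 3 stops → need 3 stops brighter.
Aperture: f/11 → f/10 → f/9 → f/8 → f/7.1 → f/6.3 → f/5.6 → f/5 → f/4.5 → f/4.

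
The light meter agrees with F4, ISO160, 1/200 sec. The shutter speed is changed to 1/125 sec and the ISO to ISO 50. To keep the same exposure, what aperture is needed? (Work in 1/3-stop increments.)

Shutter speed: 1/200 → 1/160 → 1/125 — 2/3 stop slower (brighter).
ISO: 160 → 125 → 100 → 80 → 64 → 50 — 1 2/3 stops dropped (darker).
Net change so far: 1 stop darker. Offset with the aperture: f/4 → f/3.5 → f/3.2 → f/2.8.

f/2.8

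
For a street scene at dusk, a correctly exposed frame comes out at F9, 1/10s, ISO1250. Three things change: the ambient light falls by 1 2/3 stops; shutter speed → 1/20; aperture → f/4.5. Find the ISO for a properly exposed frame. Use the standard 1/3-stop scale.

Scene light: 1 2/3 stops darker.
Shutter speed: 1/10 → 1/13 → 1/15 → 1/20 — 1 stop faster (darker).
Aperture: f/9 → f/8 → f/7.1 → f/6.3 → f/5.6 → f/5 → f/4.5 — 2 stops wider (brighter).
Net so far: 2/3 stop darker. ISO: 1250 → 1600 → 2000.

ISO 2000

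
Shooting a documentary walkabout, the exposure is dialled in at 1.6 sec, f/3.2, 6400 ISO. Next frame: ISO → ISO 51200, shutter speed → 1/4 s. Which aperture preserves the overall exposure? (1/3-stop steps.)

ISO: 6400 → 8000 → 10000 → 12800 → 16000 → 20000 → 25600 → 32000 → 40000 → 51200 — 3 stops raised (brighter).
Shutter speed: 1.6 → 1.3 → 1 → 0.8 → 0.6 → 0.5 → 0.4 → 0.3 → 1/4 — 2 2/3 stops faster (darker).
Net change so far: 1/3 stop brighter. Offset with the aperture: f/3.2 → f/3.5.

f/3.5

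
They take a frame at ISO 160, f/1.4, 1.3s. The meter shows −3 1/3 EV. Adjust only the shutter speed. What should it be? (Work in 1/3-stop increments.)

13 s

Underexposed by 3 1/3 stops → need 3 1/3 stops brighter.
Shutter speed: 1.3 → 1.6 → 2 → 2.5 → 3.2 → 4 → 5 → 6 → 8 → 10 → 13.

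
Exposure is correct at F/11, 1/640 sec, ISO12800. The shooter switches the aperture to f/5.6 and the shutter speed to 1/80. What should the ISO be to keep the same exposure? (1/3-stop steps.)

Aperture: f/11 → f/10 → f/9 → f/8 → f/7.1 → f/6.3 → f/5.6 — 2 stops opened up (brighter).
Shutter speed: 1/640 → 1/500 → 1/400 → 1/320 → 1/250 → 1/200 → 1/160 → 1/125 → 1/100 → 1/80 — 3 stops longer (brighter).
Net change so far: 5 stops brighter. Offset with the ISO: 12800 → 10000 → 8000 → 6400 → 5000 → 4000 → 3200 → 2500 → 2000 → 1600 → 1250 → 1000 → 800 → 640 → 500 → 400.

ISO 400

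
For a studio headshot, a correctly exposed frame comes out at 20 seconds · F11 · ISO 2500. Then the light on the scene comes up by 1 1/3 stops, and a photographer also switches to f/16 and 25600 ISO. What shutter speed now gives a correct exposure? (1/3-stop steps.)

Scene light: 1 1/3 stops brighter.
Aperture: f/11 → f/13 → f/14 → f/16 — 1 stop stopped down (darker).
ISO: 2500 → 3200 → 4000 → 5000 → 6400 → 8000 → 10000 → 12800 → 16000 → 20000 → 25600 — 3 1/3 stops higher (brighter).
Net so far: 3 2/3 stops brighter. Shutter speed: 20 → 15 → 13 → 10 → 8 → 6 → 5 → 4 → 3.2 → 2.5 → 2 → 1.6.

1.6 s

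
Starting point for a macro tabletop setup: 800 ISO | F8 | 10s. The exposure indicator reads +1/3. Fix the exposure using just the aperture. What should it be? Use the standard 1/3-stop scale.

f/9

Overexposed by 1/3 stop → need 1/3 stop darker.
Aperture: f/8 → f/9.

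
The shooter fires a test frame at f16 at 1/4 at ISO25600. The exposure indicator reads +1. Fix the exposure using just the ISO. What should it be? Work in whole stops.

ISO 12800

Overexposed by 1 stop → need 1 stop darker.
ISO: 25600 → 12800.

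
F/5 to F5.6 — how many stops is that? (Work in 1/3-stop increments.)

f/5 → f/5.6 — count the steps: 1 third-stops = 1/3 stop.

1/3 stop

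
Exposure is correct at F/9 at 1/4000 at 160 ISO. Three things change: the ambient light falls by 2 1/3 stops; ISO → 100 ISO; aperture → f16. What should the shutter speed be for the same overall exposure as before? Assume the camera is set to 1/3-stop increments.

Scene light: 2 1/3 stops darker.
ISO: 160 → 125 → 100 — 2/3 stop dropped (darker).
Aperture: f/9 → f/10 → f/11 → f/13 → f/14 → f/16 — 1 2/3 stops stopped down (darker).
Net so far: 4 2/3 stops darker. Shutter speed: 1/4000 → 1/3200 → 1/2500 → 1/2000 → 1/1600 → 1/1250 → 1/1000 → 1/800 → 1/640 → 1/500 → 1/400 → 1/320 → 1/250 → 1/200 → 1/160.

1/160s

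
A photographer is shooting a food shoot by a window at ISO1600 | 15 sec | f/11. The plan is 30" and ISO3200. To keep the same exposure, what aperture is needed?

f/22

Shutter speed: 15 → 30 — 1 stop longer (brighter).
ISO: 1600 → 3200 — 1 stop higher (brighter).
Net change so far: 2 stops brighter. Offset with the aperture: f/11 → f/16 → f/22.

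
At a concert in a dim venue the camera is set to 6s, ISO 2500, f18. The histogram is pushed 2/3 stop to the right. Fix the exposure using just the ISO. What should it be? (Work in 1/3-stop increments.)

Overexposed by 2/3 stop → need 2/3 stop darker.
ISO: 2500 → 2000 → 1600.

ISO 1600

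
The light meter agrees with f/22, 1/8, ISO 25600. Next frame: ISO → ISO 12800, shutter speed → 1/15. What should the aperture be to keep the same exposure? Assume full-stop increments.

f/11

ISO: 25600 → 12800 — 1 stop lower (darker).
Shutter speed: 1/8 → 1/15 — 1 stop shorter (darker).
Net change so far: 2 stops darker. Offset with the aperture: f/22 → f/16 → f/11.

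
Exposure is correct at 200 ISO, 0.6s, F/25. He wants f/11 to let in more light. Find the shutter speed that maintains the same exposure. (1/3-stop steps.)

1/8s

Aperture: f/25 → f/22 → f/20 → f/18 → f/16 → f/14 → f/13 → f/11 — 2 1/3 stops larger aperture (brighter).
Need 2 1/3 stops darker from the shutter speed: 0.6 → 0.5 → 0.4 → 0.3 → 1/4 → 1/5 → 1/6 → 1/8.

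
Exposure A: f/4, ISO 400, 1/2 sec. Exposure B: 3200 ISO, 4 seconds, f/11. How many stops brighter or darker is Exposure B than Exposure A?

Aperture: f/4 → f/5.6 → f/8 → f/11 — 3 stops stopped down (darker).
Shutter speed: 1/2 → 1 → 2 → 4 — 3 stops longer (brighter).
ISO: 400 → 800 → 1600 → 3200 — 3 stops raised (brighter).
Net: −3 +3 +3 = +3 stops.

3 stops brighter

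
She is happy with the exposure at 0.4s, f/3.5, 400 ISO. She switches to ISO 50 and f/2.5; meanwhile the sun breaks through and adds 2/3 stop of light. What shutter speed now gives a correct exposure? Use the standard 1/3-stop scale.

Scene light: 2/3 stop brighter.
ISO: 400 → 320 → 250 → 200 → 160 → 125 → 100 → 80 → 64 → 50 — 3 stops dropped (darker).
Aperture: f/3.5 → f/3.2 → f/2.8 → f/2.5 — 1 stop wider (brighter).
Net so far: 1 1/3 stops darker. Shutter speed: 0.4 → 0.5 → 0.6 → 0.8 → 1.

1 s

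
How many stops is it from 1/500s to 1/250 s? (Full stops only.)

1 stop

1/500 → 1/250 — count the steps: 1 stop.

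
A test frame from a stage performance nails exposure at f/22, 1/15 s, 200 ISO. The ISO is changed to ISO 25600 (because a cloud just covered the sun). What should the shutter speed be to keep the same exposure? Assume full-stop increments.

1/2000s

ISO: 200 → 400 → 800 → 1600 → 3200 → 6400 → 12800 → 25600 — 7 stops raised (brighter).
Need 7 stops darker from the shutter speed: 1/15 → 1/30 → 1/60 → 1/125 → 1/250 → 1/500 → 1/1000 → 1/2000.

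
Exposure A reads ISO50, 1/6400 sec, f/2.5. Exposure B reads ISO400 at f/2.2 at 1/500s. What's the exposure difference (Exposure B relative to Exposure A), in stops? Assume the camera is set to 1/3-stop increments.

7 stops brighter

Aperture: f/2.5 → f/2.2 — 1/3 stop larger aperture (brighter).
Shutter speed: 1/6400 → 1/5000 → 1/4000 → 1/3200 → 1/2500 → 1/2000 → 1/1600 → 1/1250 → 1/1000 → 1/800 → 1/640 → 1/500 — 3 2/3 stops longer (brighter).
ISO: 50 → 64 → 80 → 100 → 125 → 160 → 200 → 250 → 320 → 400 — 3 stops higher (brighter).
Net: +1/3 +3 2/3 +3 = +7 stops.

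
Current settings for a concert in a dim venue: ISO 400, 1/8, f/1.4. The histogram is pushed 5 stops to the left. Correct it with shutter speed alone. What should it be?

4 s

Underexposed by 5 stops → need 5 stops brighter.
Shutter speed: 1/8 → 1/4 → 1/2 → 1 → 2 → 4.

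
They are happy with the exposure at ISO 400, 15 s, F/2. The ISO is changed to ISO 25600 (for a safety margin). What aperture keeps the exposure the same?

f/16

ISO: 400 → 800 → 1600 → 3200 → 6400 → 12800 → 25600 — 6 stops higher (brighter).
Need 6 stops darker from the aperture: f/2 → f/2.8 → f/4 → f/5.6 → f/8 → f/11 → f/16.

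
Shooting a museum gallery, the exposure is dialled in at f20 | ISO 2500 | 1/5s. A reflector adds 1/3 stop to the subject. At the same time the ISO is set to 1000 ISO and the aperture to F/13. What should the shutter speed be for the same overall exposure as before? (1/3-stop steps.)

1/6s

Scene light: 1/3 stop brighter.
ISO: 2500 → 2000 → 1600 → 1250 → 1000 — 1 1/3 stops dropped (darker).
Aperture: f/20 → f/18 → f/16 → f/14 → f/13 — 1 1/3 stops wider (brighter).
Net so far: 1/3 stop brighter. Shutter speed: 1/5 → 1/6.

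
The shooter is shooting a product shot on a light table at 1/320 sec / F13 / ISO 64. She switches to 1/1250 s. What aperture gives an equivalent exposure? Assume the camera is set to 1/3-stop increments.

Shutter speed: 1/320 → 1/400 → 1/500 → 1/640 → 1/800 → 1/1000 → 1/1250 — 2 stops shorter (darker).
Need 2 stops brighter from the aperture: f/13 → f/11 → f/10 → f/9 → f/8 → f/7.1 → f/6.3.

f/6.3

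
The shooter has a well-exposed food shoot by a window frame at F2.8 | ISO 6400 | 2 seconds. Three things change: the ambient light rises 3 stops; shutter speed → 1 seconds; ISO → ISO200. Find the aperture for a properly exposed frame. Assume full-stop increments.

Scene light: 3 stops brighter.
Shutter speed: 2 → 1 — 1 stop shorter (darker).
ISO: 6400 → 3200 → 1600 → 800 → 400 → 200 — 5 stops lower (darker).
Net so far: 3 stops darker. Aperture: f/2.8 → f/2 → f/1.4 → f/1.0.

f/1.0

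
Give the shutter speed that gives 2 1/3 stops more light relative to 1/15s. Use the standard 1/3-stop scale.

0.3 s

Shutter speed: 1/15 → 1/13 → 1/10 → 1/8 → 1/6 → 1/5 → 1/4 → 0.3 — 2 1/3 stops longer (brighter).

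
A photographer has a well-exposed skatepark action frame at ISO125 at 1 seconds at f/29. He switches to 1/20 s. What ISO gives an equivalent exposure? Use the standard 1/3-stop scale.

ISO 2500

Shutter speed: 1 → 0.8 → 0.6 → 0.5 → 0.4 → 0.3 → 1/4 → 1/5 → 1/6 → 1/8 → 1/10 → 1/13 → 1/15 → 1/20 — 4 1/3 stops faster (darker).
Need 4 1/3 stops brighter from the ISO: 125 → 160 → 200 → 250 → 320 → 400 → 500 → 640 → 800 → 1000 → 1250 → 1600 → 2000 → 2500.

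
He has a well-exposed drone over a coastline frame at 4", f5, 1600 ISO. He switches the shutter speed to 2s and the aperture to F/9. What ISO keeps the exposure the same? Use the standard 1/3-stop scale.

Shutter speed: 4 → 3.2 → 2.5 → 2 — 1 stop shorter (darker).
Aperture: f/5 → f/5.6 → f/6.3 → f/7.1 → f/8 → f/9 — 1 2/3 stops stopped down (darker).
Net change so far: 2 2/3 stops darker. Offset with the ISO: 1600 → 2000 → 2500 → 3200 → 4000 → 5000 → 6400 → 8000 → 10000.

ISO 10000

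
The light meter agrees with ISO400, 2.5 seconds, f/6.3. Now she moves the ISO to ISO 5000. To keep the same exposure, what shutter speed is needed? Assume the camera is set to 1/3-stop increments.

ISO: 400 → 500 → 640 → 800 → 1000 → 1250 → 1600 → 2000 → 2500 → 3200 → 4000 → 5000 — 3 2/3 stops higher (brighter).
Need 3 2/3 stops darker from the shutter speed: 2.5 → 2 → 1.6 → 1.3 → 1 → 0.8 → 0.6 → 0.5 → 0.4 → 0.3 → 1/4 → 1/5.

1/5s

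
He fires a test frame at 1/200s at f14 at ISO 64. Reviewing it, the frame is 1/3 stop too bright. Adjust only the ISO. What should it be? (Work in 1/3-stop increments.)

ISO 50

Overexposed by 1/3 stop → need 1/3 stop darker.
ISO: 64 → 50.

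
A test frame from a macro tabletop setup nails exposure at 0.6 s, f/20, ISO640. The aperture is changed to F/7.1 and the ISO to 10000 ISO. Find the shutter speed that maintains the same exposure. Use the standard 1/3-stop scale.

1/200s

Aperture: f/20 → f/18 → f/16 → f/14 → f/13 → f/11 → f/10 → f/9 → f/8 → f/7.1 — 3 stops opened up (brighter).
ISO: 640 → 800 → 1000 → 1250 → 1600 → 2000 → 2500 → 3200 → 4000 → 5000 → 6400 → 8000 → 10000 — 4 stops higher (brighter).
Net change so far: 7 stops brighter. Offset with the shutter speed: 0.6 → 0.5 → 0.4 → 0.3 → 1/4 → 1/5 → 1/6 → 1/8 → 1/10 → 1/13 → 1/15 → 1/20 → 1/25 → 1/30 → 1/40 → 1/50 → 1/60 → 1/80 → 1/100 → 1/125 → 1/160 → 1/200.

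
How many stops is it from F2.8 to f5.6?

f/2.8 → f/4 → f/5.6 — count the steps: 2 stops.

2 stops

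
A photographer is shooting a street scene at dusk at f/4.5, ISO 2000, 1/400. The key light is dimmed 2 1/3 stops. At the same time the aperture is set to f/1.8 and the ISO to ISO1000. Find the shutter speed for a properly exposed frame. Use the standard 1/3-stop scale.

Scene light: 2 1/3 stops darker.
Aperture: f/4.5 → f/4 → f/3.5 → f/3.2 → f/2.8 → f/2.5 → f/2.2 → f/2 → f/1.8 — 2 2/3 stops opened up (brighter).
ISO: 2000 → 1600 → 1250 → 1000 — 1 stop dropped (darker).
Net so far: 2/3 stop darker. Shutter speed: 1/400 → 1/320 → 1/250.

1/250s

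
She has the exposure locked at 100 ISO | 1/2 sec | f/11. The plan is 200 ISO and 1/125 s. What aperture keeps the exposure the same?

ISO: 100 → 200 — 1 stop raised (brighter).
Shutter speed: 1/2 → 1/4 → 1/8 → 1/15 → 1/30 → 1/60 → 1/125 — 6 stops shorter (darker).
Net change so far: 5 stops darker. Offset with the aperture: f/11 → f/8 → f/5.6 → f/4 → f/2.8 → f/2.

f/2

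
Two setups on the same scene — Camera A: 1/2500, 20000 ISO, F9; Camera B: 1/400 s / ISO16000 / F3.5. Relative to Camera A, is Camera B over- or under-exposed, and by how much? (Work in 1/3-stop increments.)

Aperture: f/9 → f/8 → f/7.1 → f/6.3 → f/5.6 → f/5 → f/4.5 → f/4 → f/3.5 — 2 2/3 stops opened up (brighter).
Shutter speed: 1/2500 → 1/2000 → 1/1600 → 1/1250 → 1/1000 → 1/800 → 1/640 → 1/500 → 1/400 — 2 2/3 stops slower (brighter).
ISO: 20000 → 16000 — 1/3 stop dropped (darker).
Net: +2 2/3 +2 2/3 −1/3 = +5 stops.

5 stops brighter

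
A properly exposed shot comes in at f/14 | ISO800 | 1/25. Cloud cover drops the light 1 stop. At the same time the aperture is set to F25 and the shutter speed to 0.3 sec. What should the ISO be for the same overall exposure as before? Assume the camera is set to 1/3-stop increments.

ISO 640

Scene light: 1 stop darker.
Aperture: f/14 → f/16 → f/18 → f/20 → f/22 → f/25 — 1 2/3 stops stopped down (darker).
Shutter speed: 1/25 → 1/20 → 1/15 → 1/13 → 1/10 → 1/8 → 1/6 → 1/5 → 1/4 → 0.3 — 3 stops longer (brighter).
Net so far: 1/3 stop brighter. ISO: 800 → 640.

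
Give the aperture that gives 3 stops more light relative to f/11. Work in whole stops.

f/4

Aperture: f/11 → f/8 → f/5.6 → f/4 — 3 stops larger aperture (brighter).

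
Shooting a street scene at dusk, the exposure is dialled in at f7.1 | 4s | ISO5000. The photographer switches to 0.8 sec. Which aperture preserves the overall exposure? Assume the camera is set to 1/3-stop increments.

f/3.2

Shutter speed: 4 → 3.2 → 2.5 → 2 → 1.6 → 1.3 → 1 → 0.8 — 2 1/3 stops faster (darker).
Need 2 1/3 stops brighter from the aperture: f/7.1 → f/6.3 → f/5.6 → f/5 → f/4.5 → f/4 → f/3.5 → f/3.2.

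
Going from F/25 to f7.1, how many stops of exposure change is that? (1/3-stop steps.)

f/25 → f/22 → f/20 → f/18 → f/16 → f/14 → f/13 → f/11 → f/10 → f/9 → f/8 → f/7.1 — count the steps: 11 third-stops = 3 2/3 stops.

3 2/3 stops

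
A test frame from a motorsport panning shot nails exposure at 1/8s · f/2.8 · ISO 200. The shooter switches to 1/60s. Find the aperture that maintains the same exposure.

f/1.0

Shutter speed: 1/8 → 1/15 → 1/30 → 1/60 — 3 stops faster (darker).
Need 3 stops brighter from the aperture: f/2.8 → f/2 → f/1.4 → f/1.0.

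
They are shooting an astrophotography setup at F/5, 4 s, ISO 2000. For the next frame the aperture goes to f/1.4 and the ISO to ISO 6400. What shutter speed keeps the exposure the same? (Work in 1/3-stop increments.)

Aperture: f/5 → f/4.5 → f/4 → f/3.5 → f/3.2 → f/2.8 → f/2.5 → f/2.2 → f/2 → f/1.8 → f/1.6 → f/1.4 — 3 2/3 stops opened up (brighter).
ISO: 2000 → 2500 → 3200 → 4000 → 5000 → 6400 — 1 2/3 stops higher (brighter).
Net change so far: 5 1/3 stops brighter. Offset with the shutter speed: 4 → 3.2 → 2.5 → 2 → 1.6 → 1.3 → 1 → 0.8 → 0.6 → 0.5 → 0.4 → 0.3 → 1/4 → 1/5 → 1/6 → 1/8 → 1/10.

1/10s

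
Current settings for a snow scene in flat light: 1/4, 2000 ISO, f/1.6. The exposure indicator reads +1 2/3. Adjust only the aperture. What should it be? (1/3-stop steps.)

Overexposed by 1 2/3 stops → need 1 2/3 stops darker.
Aperture: f/1.6 → f/1.8 → f/2 → f/2.2 → f/2.5 → f/2.8.

f/2.8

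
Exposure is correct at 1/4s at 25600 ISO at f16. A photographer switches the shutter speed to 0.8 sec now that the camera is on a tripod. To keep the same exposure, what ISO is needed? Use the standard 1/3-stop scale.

ISO 8000

Shutter speed: 1/4 → 0.3 → 0.4 → 0.5 → 0.6 → 0.8 — 1 2/3 stops longer (brighter).
Need 1 2/3 stops darker from the ISO: 25600 → 20000 → 16000 → 12800 → 10000 → 8000.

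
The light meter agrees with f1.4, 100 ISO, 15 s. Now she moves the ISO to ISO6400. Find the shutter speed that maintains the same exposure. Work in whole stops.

1/4s

ISO: 100 → 200 → 400 → 800 → 1600 → 3200 → 6400 — 6 stops higher (brighter).
Need 6 stops darker from the shutter speed: 15 → 8 → 4 → 2 → 1 → 1/2 → 1/4.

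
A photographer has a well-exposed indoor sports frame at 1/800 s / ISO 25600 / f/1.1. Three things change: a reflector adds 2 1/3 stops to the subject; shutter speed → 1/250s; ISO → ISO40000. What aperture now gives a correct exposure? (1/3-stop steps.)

Scene light: 2 1/3 stops brighter.
Shutter speed: 1/800 → 1/640 → 1/500 → 1/400 → 1/320 → 1/250 — 1 2/3 stops slower (brighter).
ISO: 25600 → 32000 → 40000 — 2/3 stop higher (brighter).
Net so far: 4 2/3 stops brighter. Aperture: f/1.1 → f/1.2 → f/1.4 → f/1.6 → f/1.8 → f/2 → f/2.2 → f/2.5 → f/2.8 → f/3.2 → f/3.5 → f/4 → f/4.5 → f/5 → f/5.6.

f/5.6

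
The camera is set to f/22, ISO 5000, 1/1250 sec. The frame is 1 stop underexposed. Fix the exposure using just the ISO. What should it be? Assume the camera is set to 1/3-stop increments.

Underexposed by 1 stop → need 1 stop brighter.
ISO: 5000 → 6400 → 8000 → 10000.

ISO 10000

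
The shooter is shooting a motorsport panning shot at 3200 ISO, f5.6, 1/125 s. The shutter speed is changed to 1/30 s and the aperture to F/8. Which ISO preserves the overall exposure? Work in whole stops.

ISO 1600

Shutter speed: 1/125 → 1/60 → 1/30 — 2 stops slower (brighter).
Aperture: f/5.6 → f/8 — 1 stop smaller aperture (darker).
Net change so far: 1 stop brighter. Offset with the ISO: 3200 → 1600.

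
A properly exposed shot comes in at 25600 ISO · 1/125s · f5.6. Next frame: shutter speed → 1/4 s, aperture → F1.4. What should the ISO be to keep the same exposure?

Shutter speed: 1/125 → 1/60 → 1/30 → 1/15 → 1/8 → 1/4 — 5 stops slower (brighter).
Aperture: f/5.6 → f/4 → f/2.8 → f/2 → f/1.4 — 4 stops opened up (brighter).
Net change so far: 9 stops brighter. Offset with the ISO: 25600 → 12800 → 6400 → 3200 → 1600 → 800 → 400 → 200 → 100 → 50.

ISO 50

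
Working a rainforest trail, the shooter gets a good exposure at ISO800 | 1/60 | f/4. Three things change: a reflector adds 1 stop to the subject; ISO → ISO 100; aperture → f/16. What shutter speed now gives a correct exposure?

1 s

Scene light: 1 stop brighter.
ISO: 800 → 400 → 200 → 100 — 3 stops lower (darker).
Aperture: f/4 → f/5.6 → f/8 → f/11 → f/16 — 4 stops narrower (darker).
Net so far: 6 stops darker. Shutter speed: 1/60 → 1/30 → 1/15 → 1/8 → 1/4 → 1/2 → 1.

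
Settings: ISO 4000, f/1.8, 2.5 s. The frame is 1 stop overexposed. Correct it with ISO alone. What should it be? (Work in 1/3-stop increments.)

ISO 2000

Overexposed by 1 stop → need 1 stop darker.
ISO: 4000 → 3200 → 2500 → 2000.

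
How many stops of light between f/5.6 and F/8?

1 stop

f/5.6 → f/8 — count the steps: 1 stop.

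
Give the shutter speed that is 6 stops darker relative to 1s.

1/60s

Shutter speed: 1 → 1/2 → 1/4 → 1/8 → 1/15 → 1/30 → 1/60 — 6 stops shorter (darker).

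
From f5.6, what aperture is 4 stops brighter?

f/1.4

Aperture: f/5.6 → f/4 → f/2.8 → f/2 → f/1.4 — 4 stops larger aperture (brighter).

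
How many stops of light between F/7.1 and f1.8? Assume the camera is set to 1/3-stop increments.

4 stops

f/7.1 → f/6.3 → f/5.6 → f/5 → f/4.5 → f/4 → f/3.5 → f/3.2 → f/2.8 → f/2.5 → f/2.2 → f/2 → f/1.8 — count the steps: 12 third-stops = 4 stops.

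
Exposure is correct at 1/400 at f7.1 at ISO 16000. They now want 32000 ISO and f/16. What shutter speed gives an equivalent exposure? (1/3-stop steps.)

1/160s

ISO: 16000 → 20000 → 25600 → 32000 — 1 stop higher (brighter).
Aperture: f/7.1 → f/8 → f/9 → f/10 → f/11 → f/13 → f/14 → f/16 — 2 1/3 stops narrower (darker).
Net change so far: 1 1/3 stops darker. Offset with the shutter speed: 1/400 → 1/320 → 1/250 → 1/200 → 1/160.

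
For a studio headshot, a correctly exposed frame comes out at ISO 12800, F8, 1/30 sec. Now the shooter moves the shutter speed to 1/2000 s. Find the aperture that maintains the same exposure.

f/1.0

Shutter speed: 1/30 → 1/60 → 1/125 → 1/250 → 1/500 → 1/1000 → 1/2000 — 6 stops faster (darker).
Need 6 stops brighter from the aperture: f/8 → f/5.6 → f/4 → f/2.8 → f/2 → f/1.4 → f/1.0.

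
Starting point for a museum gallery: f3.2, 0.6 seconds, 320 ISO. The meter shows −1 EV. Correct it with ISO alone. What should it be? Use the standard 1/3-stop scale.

Underexposed by 1 stop → need 1 stop brighter.
ISO: 320 → 400 → 500 → 640.

ISO 640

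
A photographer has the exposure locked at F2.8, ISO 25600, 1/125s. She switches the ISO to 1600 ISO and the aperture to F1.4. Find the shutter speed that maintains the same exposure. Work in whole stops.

1/30s

ISO: 25600 → 12800 → 6400 → 3200 → 1600 — 4 stops lower (darker).
Aperture: f/2.8 → f/2 → f/1.4 — 2 stops wider (brighter).
Net change so far: 2 stops darker. Offset with the shutter speed: 1/125 → 1/60 → 1/30.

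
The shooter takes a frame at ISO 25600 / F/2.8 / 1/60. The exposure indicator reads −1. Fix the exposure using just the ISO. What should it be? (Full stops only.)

Underexposed by 1 stop → need 1 stop brighter.
ISO: 25600 → 51200.

ISO 51200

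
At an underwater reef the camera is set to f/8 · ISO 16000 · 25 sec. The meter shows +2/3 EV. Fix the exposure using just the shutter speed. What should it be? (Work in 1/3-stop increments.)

15 s

Overexposed by 2/3 stop → need 2/3 stop darker.
Shutter speed: 25 → 20 → 15.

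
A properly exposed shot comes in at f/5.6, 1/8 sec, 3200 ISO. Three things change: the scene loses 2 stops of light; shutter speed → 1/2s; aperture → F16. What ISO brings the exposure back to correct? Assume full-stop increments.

ISO 25600

Scene light: 2 stops darker.
Shutter speed: 1/8 → 1/4 → 1/2 — 2 stops slower (brighter).
Aperture: f/5.6 → f/8 → f/11 → f/16 — 3 stops smaller aperture (darker).
Net so far: 3 stops darker. ISO: 3200 → 6400 → 12800 → 25600.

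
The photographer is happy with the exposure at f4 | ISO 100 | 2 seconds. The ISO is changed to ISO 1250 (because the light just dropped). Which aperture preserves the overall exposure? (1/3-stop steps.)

f/14

ISO: 100 → 125 → 160 → 200 → 250 → 320 → 400 → 500 → 640 → 800 → 1000 → 1250 — 3 2/3 stops higher (brighter).
Need 3 2/3 stops darker from the aperture: f/4 → f/4.5 → f/5 → f/5.6 → f/6.3 → f/7.1 → f/8 → f/9 → f/10 → f/11 → f/13 → f/14.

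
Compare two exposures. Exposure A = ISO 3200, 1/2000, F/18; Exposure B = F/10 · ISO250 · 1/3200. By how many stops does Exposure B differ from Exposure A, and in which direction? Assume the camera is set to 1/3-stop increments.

Aperture: f/18 → f/16 → f/14 → f/13 → f/11 → f/10 — 1 2/3 stops wider (brighter).
Shutter speed: 1/2000 → 1/2500 → 1/3200 — 2/3 stop faster (darker).
ISO: 3200 → 2500 → 2000 → 1600 → 1250 → 1000 → 800 → 640 → 500 → 400 → 320 → 250 — 3 2/3 stops dropped (darker).
Net: +1 2/3 −2/3 −3 2/3 = −2 2/3 stops.

2 2/3 stops darker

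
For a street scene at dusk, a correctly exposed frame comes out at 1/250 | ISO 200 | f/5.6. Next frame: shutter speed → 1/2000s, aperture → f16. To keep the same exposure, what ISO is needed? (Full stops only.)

ISO 12800

Shutter speed: 1/250 → 1/500 → 1/1000 → 1/2000 — 3 stops faster (darker).
Aperture: f/5.6 → f/8 → f/11 → f/16 — 3 stops stopped down (darker).
Net change so far: 6 stops darker. Offset with the ISO: 200 → 400 → 800 → 1600 → 3200 → 6400 → 12800.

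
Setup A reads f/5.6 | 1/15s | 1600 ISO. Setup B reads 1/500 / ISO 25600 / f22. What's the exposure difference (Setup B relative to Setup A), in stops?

5 stops darker

Aperture: f/5.6 → f/8 → f/11 → f/16 → f/22 — 4 stops stopped down (darker).
Shutter speed: 1/15 → 1/30 → 1/60 → 1/125 → 1/250 → 1/500 — 5 stops faster (darker).
ISO: 1600 → 3200 → 6400 → 12800 → 25600 — 4 stops higher (brighter).
Net: −4 −5 +4 = −5 stops.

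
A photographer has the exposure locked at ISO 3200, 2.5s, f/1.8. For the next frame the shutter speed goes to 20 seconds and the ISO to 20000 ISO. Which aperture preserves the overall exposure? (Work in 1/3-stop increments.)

f/13

Shutter speed: 2.5 → 3.2 → 4 → 5 → 6 → 8 → 10 → 13 → 15 → 20 — 3 stops slower (brighter).
ISO: 3200 → 4000 → 5000 → 6400 → 8000 → 10000 → 12800 → 16000 → 20000 — 2 2/3 stops raised (brighter).
Net change so far: 5 2/3 stops brighter. Offset with the aperture: f/1.8 → f/2 → f/2.2 → f/2.5 → f/2.8 → f/3.2 → f/3.5 → f/4 → f/4.5 → f/5 → f/5.6 → f/6.3 → f/7.1 → f/8 → f/9 → f/10 → f/11 → f/13.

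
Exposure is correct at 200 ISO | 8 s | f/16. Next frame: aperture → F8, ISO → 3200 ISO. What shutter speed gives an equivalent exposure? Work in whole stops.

1/8s

Aperture: f/16 → f/11 → f/8 — 2 stops larger aperture (brighter).
ISO: 200 → 400 → 800 → 1600 → 3200 — 4 stops raised (brighter).
Net change so far: 6 stops brighter. Offset with the shutter speed: 8 → 4 → 2 → 1 → 1/2 → 1/4 → 1/8.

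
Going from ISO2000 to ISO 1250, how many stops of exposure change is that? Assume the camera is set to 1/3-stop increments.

2000 → 1600 → 1250 — count the steps: 2 third-stops = 2/3 stop.

2/3 stop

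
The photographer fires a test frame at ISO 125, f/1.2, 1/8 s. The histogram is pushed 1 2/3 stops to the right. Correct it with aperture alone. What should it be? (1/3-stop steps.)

f/2.2

Overexposed by 1 2/3 stops → need 1 2/3 stops darker.
Aperture: f/1.2 → f/1.4 → f/1.6 → f/1.8 → f/2 → f/2.2.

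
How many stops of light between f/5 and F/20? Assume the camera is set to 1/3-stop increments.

4 stops

f/5 → f/5.6 → f/6.3 → f/7.1 → f/8 → f/9 → f/10 → f/11 → f/13 → f/14 → f/16 → f/18 → f/20 — count the steps: 12 third-stops = 4 stops.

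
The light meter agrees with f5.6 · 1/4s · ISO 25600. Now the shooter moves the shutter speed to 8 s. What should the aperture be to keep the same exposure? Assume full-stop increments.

Shutter speed: 1/4 → 1/2 → 1 → 2 → 4 → 8 — 5 stops longer (brighter).
Need 5 stops darker from the aperture: f/5.6 → f/8 → f/11 → f/16 → f/22 → f/32.

f/32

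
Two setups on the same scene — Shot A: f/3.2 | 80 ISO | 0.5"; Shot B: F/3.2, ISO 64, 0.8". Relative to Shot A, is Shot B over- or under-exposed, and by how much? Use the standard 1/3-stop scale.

Aperture: unchanged.
Shutter speed: 0.5 → 0.6 → 0.8 — 2/3 stop longer (brighter).
ISO: 80 → 64 — 1/3 stop dropped (darker).
Net: +2/3 −1/3 = +1/3 stops.

1/3 stop brighter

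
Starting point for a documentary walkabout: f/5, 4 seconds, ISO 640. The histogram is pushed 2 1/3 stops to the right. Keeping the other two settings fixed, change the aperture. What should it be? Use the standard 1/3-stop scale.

f/11

Overexposed by 2 1/3 stops → need 2 1/3 stops darker.
Aperture: f/5 → f/5.6 → f/6.3 → f/7.1 → f/8 → f/9 → f/10 → f/11.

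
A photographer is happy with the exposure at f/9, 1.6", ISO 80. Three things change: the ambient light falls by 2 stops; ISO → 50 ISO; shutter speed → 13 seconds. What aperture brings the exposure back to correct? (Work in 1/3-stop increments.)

Scene light: 2 stops darker.
ISO: 80 → 64 → 50 — 2/3 stop dropped (darker).
Shutter speed: 1.6 → 2 → 2.5 → 3.2 → 4 → 5 → 6 → 8 → 10 → 13 — 3 stops longer (brighter).
Net so far: 1/3 stop brighter. Aperture: f/9 → f/10.

f/10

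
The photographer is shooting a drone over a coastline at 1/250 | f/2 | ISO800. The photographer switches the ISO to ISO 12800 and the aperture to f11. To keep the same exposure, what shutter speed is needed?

ISO: 800 → 1600 → 3200 → 6400 → 12800 — 4 stops higher (brighter).
Aperture: f/2 → f/2.8 → f/4 → f/5.6 → f/8 → f/11 — 5 stops stopped down (darker).
Net change so far: 1 stop darker. Offset with the shutter speed: 1/250 → 1/125.

1/125s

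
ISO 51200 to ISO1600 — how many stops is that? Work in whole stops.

51200 → 25600 → 12800 → 6400 → 3200 → 1600 — count the steps: 5 stops.

5 stops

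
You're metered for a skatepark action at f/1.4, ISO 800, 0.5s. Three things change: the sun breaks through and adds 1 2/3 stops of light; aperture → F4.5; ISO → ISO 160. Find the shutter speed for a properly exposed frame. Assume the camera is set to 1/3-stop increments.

Scene light: 1 2/3 stops brighter.
Aperture: f/1.4 → f/1.6 → f/1.8 → f/2 → f/2.2 → f/2.5 → f/2.8 → f/3.2 → f/3.5 → f/4 → f/4.5 — 3 1/3 stops narrower (darker).
ISO: 800 → 640 → 500 → 400 → 320 → 250 → 200 → 160 — 2 1/3 stops lower (darker).
Net so far: 4 stops darker. Shutter speed: 0.5 → 0.6 → 0.8 → 1 → 1.3 → 1.6 → 2 → 2.5 → 3.2 → 4 → 5 → 6 → 8.

8 s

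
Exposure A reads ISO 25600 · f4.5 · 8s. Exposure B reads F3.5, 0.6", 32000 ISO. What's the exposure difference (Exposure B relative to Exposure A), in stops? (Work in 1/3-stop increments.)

2 2/3 stops darker

Aperture: f/4.5 → f/4 → f/3.5 — 2/3 stop opened up (brighter).
Shutter speed: 8 → 6 → 5 → 4 → 3.2 → 2.5 → 2 → 1.6 → 1.3 → 1 → 0.8 → 0.6 — 3 2/3 stops faster (darker).
ISO: 25600 → 32000 — 1/3 stop higher (brighter).
Net: +2/3 −3 2/3 +1/3 = −2 2/3 stops.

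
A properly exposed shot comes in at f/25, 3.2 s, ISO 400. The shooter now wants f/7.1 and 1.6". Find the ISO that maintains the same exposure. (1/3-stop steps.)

Aperture: f/25 → f/22 → f/20 → f/18 → f/16 → f/14 → f/13 → f/11 → f/10 → f/9 → f/8 → f/7.1 — 3 2/3 stops larger aperture (brighter).
Shutter speed: 3.2 → 2.5 → 2 → 1.6 — 1 stop faster (darker).
Net change so far: 2 2/3 stops brighter. Offset with the ISO: 400 → 320 → 250 → 200 → 160 → 125 → 100 → 80 → 64.

ISO 64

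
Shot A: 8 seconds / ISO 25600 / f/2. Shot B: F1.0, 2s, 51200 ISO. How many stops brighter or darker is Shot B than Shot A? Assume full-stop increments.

Aperture: f/2 → f/1.4 → f/1.0 — 2 stops larger aperture (brighter).
Shutter speed: 8 → 4 → 2 — 2 stops faster (darker).
ISO: 25600 → 51200 — 1 stop raised (brighter).
Net: +2 −2 +1 = +1 stop.

1 stop brighter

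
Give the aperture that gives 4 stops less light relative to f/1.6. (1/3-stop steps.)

f/6.3

Aperture: f/1.6 → f/1.8 → f/2 → f/2.2 → f/2.5 → f/2.8 → f/3.2 → f/3.5 → f/4 → f/4.5 → f/5 → f/5.6 → f/6.3 — 4 stops smaller aperture (darker).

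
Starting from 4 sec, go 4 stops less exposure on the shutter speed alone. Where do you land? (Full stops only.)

Shutter speed: 4 → 2 → 1 → 1/2 → 1/4 — 4 stops shorter (darker).

1/4s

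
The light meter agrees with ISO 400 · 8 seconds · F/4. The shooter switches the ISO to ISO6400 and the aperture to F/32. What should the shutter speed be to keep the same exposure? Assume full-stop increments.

30 s

ISO: 400 → 800 → 1600 → 3200 → 6400 — 4 stops raised (brighter).
Aperture: f/4 → f/5.6 → f/8 → f/11 → f/16 → f/22 → f/32 — 6 stops narrower (darker).
Net change so far: 2 stops darker. Offset with the shutter speed: 8 → 15 → 30.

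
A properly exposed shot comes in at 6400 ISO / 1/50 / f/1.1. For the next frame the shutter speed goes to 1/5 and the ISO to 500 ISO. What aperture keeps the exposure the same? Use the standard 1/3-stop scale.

Shutter speed: 1/50 → 1/40 → 1/30 → 1/25 → 1/20 → 1/15 → 1/13 → 1/10 → 1/8 → 1/6 → 1/5 — 3 1/3 stops longer (brighter).
ISO: 6400 → 5000 → 4000 → 3200 → 2500 → 2000 → 1600 → 1250 → 1000 → 800 → 640 → 500 — 3 2/3 stops lower (darker).
Net change so far: 1/3 stop darker. Offset with the aperture: f/1.1 → f/1.0.

f/1.0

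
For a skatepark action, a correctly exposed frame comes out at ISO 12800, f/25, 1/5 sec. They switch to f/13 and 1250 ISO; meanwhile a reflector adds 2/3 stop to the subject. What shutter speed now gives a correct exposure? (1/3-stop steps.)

Scene light: 2/3 stop brighter.
Aperture: f/25 → f/22 → f/20 → f/18 → f/16 → f/14 → f/13 — 2 stops wider (brighter).
ISO: 12800 → 10000 → 8000 → 6400 → 5000 → 4000 → 3200 → 2500 → 2000 → 1600 → 1250 — 3 1/3 stops lower (darker).
Net so far: 2/3 stop darker. Shutter speed: 1/5 → 1/4 → 0.3.

0.3 s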